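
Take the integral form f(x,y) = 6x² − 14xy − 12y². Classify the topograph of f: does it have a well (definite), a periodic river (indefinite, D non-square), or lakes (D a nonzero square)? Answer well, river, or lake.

D = b²−4ac = (-14)² − 4·6·(-12) = 484
D = 22² is a perfect square ⇒ form factors over ℤ ⇒ lakes

lake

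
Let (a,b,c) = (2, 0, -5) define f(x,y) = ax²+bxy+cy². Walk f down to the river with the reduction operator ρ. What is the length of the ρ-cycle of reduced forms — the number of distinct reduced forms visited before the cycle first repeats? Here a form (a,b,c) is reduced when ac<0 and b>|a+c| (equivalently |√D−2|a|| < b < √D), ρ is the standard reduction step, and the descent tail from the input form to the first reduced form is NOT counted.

D = 40, ⌊√D⌋ = 6
descent: ρ → (-5,0,2)
descent: ρ → (2,4,-3)  [lands on river]
river: ρ → (-3,2,3)
river: ρ → (3,4,-2)
river: ρ → (-2,4,3)
river: ρ → (3,2,-3)
river: ρ → (-3,4,2)
ρ-cycle length = 6 (tail of 2 descent steps not counted)

6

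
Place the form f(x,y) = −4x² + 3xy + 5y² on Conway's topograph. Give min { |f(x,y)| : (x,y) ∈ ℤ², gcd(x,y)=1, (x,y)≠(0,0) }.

river: ρ → (5,7,-2)
river: ρ → (-2,9,1)
river: ρ → (1,9,-2)
river: ρ → (-2,7,5)
river: ρ → (5,3,-4)
river: ρ → (-4,5,4)
river: ρ → (4,3,-5)
river: ρ → (-5,7,2)
river: ρ → (2,9,-1)
river: ρ → (-1,9,2)
river: ρ → (2,7,-5)
river: ρ → (-5,3,4)
river: ρ → (4,5,-4)
river: ρ → (-4,3,5)
closes: descent 0, river 14
min |a| on river = 1

1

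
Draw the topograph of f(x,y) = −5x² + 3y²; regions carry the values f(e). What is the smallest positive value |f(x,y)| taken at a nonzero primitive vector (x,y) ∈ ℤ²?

descent: ρ → (3,6,-2)  [lands on river]
river: ρ → (-2,6,3)
closes: descent 1, river 2
min |a| on river = 2

2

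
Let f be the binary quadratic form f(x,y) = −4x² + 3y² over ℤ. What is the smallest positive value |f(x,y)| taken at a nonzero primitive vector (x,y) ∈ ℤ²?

descent: ρ → (3,6,-1)  [lands on river]
river: ρ → (-1,6,3)
closes: descent 1, river 2
min |a| on river = 1

1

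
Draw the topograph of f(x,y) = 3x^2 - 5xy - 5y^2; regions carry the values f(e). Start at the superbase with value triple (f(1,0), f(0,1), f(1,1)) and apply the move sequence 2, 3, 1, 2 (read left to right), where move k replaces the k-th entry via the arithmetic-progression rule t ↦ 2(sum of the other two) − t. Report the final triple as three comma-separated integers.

start (3,-5,-7) = (f(1,0),f(0,1),f(1,1))
replace slot 2: 2·(3+(-7)) − (-5) = -3 → (3,-3,-7)
replace slot 3: 2·(3+(-3)) − (-7) = 7 → (3,-3,7)
replace slot 1: 2·((-3)+7) − 3 = 5 → (5,-3,7)
replace slot 2: 2·(5+7) − (-3) = 27 → (5,27,7)

5,27,7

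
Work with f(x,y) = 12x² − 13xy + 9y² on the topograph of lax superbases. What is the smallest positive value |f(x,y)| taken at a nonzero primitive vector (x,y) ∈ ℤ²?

translate: b→11 (≡-13 mod 24), so (12,-13,9)→(12,11,8)
flip: (12,11,8)→(8,-11,12)
translate: b→5 (≡-11 mod 16), so (8,-11,12)→(8,5,9)
reduced (well bottom): (8,5,9) with a≤c, −a<b≤a
well minimum = a = 8

8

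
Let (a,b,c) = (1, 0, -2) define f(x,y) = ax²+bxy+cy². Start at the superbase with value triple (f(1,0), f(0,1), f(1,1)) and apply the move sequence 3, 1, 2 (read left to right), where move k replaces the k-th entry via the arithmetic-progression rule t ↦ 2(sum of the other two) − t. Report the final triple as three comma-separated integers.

start (1,-2,-1) = (f(1,0),f(0,1),f(1,1))
replace slot 3: 2·(1+(-2)) − (-1) = -1 → (1,-2,-1)
replace slot 1: 2·((-2)+(-1)) − 1 = -7 → (-7,-2,-1)
replace slot 2: 2·((-7)+(-1)) − (-2) = -14 → (-7,-14,-1)

-7,-14,-1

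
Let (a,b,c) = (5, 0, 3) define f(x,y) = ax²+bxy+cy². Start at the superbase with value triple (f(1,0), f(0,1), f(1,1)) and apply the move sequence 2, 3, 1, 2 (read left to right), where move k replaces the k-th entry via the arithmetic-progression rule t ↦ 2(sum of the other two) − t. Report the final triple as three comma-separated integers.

start (5,3,8) = (f(1,0),f(0,1),f(1,1))
replace slot 2: 2·(5+8) − 3 = 23 → (5,23,8)
replace slot 3: 2·(5+23) − 8 = 48 → (5,23,48)
replace slot 1: 2·(23+48) − 5 = 137 → (137,23,48)
replace slot 2: 2·(137+48) − 23 = 347 → (137,347,48)

137,347,48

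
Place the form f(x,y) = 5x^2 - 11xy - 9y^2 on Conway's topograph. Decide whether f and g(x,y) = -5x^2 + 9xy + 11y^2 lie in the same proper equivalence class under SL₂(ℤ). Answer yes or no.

D₁ = 301, D₂ = 301
river cycle of f (length 10): (-9, 11, 5), (5, 9, -11), (-11, 13, 3), (3, 17, -1), (-1, 17, 3), (3, 13, -11), (-11, 9, 5), (5, 11, -9), (-9, 7, 7), (7, 7, -9)
river cycle of g (length 10): (11, 13, -3), (-3, 17, 1), (1, 17, -3), (-3, 13, 11), (11, 9, -5), (-5, 11, 9), (9, 7, -7), (-7, 7, 9), (9, 11, -5), (-5, 9, 11)
cycles differ ⇒ inequivalent

no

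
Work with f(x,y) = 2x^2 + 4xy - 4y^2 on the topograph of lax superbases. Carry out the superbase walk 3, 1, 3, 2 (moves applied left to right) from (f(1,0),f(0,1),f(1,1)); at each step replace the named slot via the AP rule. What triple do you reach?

start (2,-4,2) = (f(1,0),f(0,1),f(1,1))
replace slot 3: 2·(2+(-4)) − 2 = -6 → (2,-4,-6)
replace slot 1: 2·((-4)+(-6)) − 2 = -22 → (-22,-4,-6)
replace slot 3: 2·((-22)+(-4)) − (-6) = -46 → (-22,-4,-46)
replace slot 2: 2·((-22)+(-46)) − (-4) = -132 → (-22,-132,-46)

-22,-132,-46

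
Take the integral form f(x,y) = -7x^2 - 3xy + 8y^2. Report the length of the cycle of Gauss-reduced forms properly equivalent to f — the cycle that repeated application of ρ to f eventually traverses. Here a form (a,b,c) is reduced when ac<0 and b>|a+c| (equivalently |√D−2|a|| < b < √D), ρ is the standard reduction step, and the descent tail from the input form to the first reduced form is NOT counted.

D = 233, ⌊√D⌋ = 15
descent: ρ → (8,3,-7)  [lands on river]
river: ρ → (-7,11,4)
river: ρ → (4,13,-4)
river: ρ → (-4,11,7)
river: ρ → (7,3,-8)
river: ρ → (-8,13,2)
river: ρ → (2,15,-1)
river: ρ → (-1,15,2)
river: ρ → (2,13,-8)
river: ρ → (-8,3,7)
river: ρ → (7,11,-4)
river: ρ → (-4,13,4)
river: ρ → (4,11,-7)
river: ρ → (-7,3,8)
river: ρ → (8,13,-2)
river: ρ → (-2,15,1)
river: ρ → (1,15,-2)
river: ρ → (-2,13,8)
ρ-cycle length = 18 (tail of 1 descent step not counted)

18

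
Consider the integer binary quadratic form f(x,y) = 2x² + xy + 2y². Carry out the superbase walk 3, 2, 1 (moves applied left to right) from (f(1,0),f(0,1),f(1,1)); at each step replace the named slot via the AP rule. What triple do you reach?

start (2,2,5) = (f(1,0),f(0,1),f(1,1))
replace slot 3: 2·(2+2) − 5 = 3 → (2,2,3)
replace slot 2: 2·(2+3) − 2 = 8 → (2,8,3)
replace slot 1: 2·(8+3) − 2 = 20 → (20,8,3)

20,8,3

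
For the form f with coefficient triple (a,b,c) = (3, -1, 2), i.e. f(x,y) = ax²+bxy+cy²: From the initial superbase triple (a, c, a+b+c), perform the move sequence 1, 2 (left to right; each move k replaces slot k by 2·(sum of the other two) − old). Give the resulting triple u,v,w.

start (3,2,4) = (f(1,0),f(0,1),f(1,1))
replace slot 1: 2·(2+4) − 3 = 9 → (9,2,4)
replace slot 2: 2·(9+4) − 2 = 24 → (9,24,4)

9,24,4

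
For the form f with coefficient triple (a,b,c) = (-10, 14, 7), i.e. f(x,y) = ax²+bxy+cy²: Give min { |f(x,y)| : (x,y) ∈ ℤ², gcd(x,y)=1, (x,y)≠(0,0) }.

river: ρ → (7,14,-10)
river: ρ → (-10,6,11)
river: ρ → (11,16,-5)
river: ρ → (-5,14,14)
river: ρ → (14,14,-5)
river: ρ → (-5,16,11)
river: ρ → (11,6,-10)
river: ρ → (-10,14,7)
closes: descent 0, river 8
min |a| on river = 5

5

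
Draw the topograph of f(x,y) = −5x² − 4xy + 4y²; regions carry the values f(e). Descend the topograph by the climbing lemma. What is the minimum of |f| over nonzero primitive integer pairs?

descent: ρ → (4,4,-5)  [lands on river]
river: ρ → (-5,6,3)
river: ρ → (3,6,-5)
river: ρ → (-5,4,4)
closes: descent 1, river 4
min |a| on river = 3

3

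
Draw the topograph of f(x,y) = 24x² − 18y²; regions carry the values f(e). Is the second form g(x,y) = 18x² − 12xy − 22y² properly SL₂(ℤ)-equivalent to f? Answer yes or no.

D₁ = 1728, D₂ = 1728
river cycle of f (length 2): (-18, 36, 6), (6, 36, -18)
river cycle of g (length 8): (-22, 12, 18), (18, 24, -16), (-16, 40, 2), (2, 40, -16), (-16, 24, 18), (18, 12, -22), (-22, 32, 8), (8, 32, -22)
cycles differ ⇒ inequivalent

no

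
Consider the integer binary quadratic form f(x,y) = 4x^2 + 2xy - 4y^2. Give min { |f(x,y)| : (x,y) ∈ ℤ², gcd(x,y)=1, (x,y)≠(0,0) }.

river: ρ → (-4,6,2)
river: ρ → (2,6,-4)
river: ρ → (-4,2,4)
river: ρ → (4,6,-2)
river: ρ → (-2,6,4)
river: ρ → (4,2,-4)
closes: descent 0, river 6
min |a| on river = 2

2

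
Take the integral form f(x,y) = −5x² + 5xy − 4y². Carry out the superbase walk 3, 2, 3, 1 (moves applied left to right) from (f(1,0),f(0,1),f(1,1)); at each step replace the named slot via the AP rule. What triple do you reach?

start (-5,-4,-4) = (f(1,0),f(0,1),f(1,1))
replace slot 3: 2·((-5)+(-4)) − (-4) = -14 → (-5,-4,-14)
replace slot 2: 2·((-5)+(-14)) − (-4) = -34 → (-5,-34,-14)
replace slot 3: 2·((-5)+(-34)) − (-14) = -64 → (-5,-34,-64)
replace slot 1: 2·((-34)+(-64)) − (-5) = -191 → (-191,-34,-64)

-191,-34,-64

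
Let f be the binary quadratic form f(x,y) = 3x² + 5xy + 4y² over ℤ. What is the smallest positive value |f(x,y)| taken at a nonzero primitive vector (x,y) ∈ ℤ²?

translate: b→-1 (≡5 mod 6), so (3,5,4)→(3,-1,2)
flip: (3,-1,2)→(2,1,3)
reduced (well bottom): (2,1,3) with a≤c, −a<b≤a
well minimum = a = 2

2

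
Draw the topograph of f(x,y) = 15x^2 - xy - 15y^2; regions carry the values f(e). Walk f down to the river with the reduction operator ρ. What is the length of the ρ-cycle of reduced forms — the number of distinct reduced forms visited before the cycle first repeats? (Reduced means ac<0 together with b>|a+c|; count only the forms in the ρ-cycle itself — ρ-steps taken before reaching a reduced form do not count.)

D = 901, ⌊√D⌋ = 30
descent: ρ → (-15,1,15)  [lands on river]
river: ρ → (15,29,-1)
river: ρ → (-1,29,15)
river: ρ → (15,1,-15)
river: ρ → (-15,29,1)
river: ρ → (1,29,-15)
ρ-cycle length = 6 (tail of 1 descent step not counted)

6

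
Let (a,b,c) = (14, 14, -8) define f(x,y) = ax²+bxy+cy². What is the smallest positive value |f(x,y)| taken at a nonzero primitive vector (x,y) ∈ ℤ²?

river: ρ → (-8,18,10)
river: ρ → (10,22,-4)
river: ρ → (-4,18,20)
river: ρ → (20,22,-2)
river: ρ → (-2,22,20)
river: ρ → (20,18,-4)
river: ρ → (-4,22,10)
river: ρ → (10,18,-8)
river: ρ → (-8,14,14)
river: ρ → (14,14,-8)
closes: descent 0, river 10
min |a| on river = 2

2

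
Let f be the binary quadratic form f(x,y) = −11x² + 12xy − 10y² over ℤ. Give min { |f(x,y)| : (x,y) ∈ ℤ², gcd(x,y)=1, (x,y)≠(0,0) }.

translate: b→10 (≡-12 mod 22), so (11,-12,10)→(11,10,9)
flip: (11,10,9)→(9,-10,11)
translate: b→8 (≡-10 mod 18), so (9,-10,11)→(9,8,10)
reduced (well bottom): (9,8,10) with a≤c, −a<b≤a
well minimum |f| = |-9| = 9 (negative-definite)

9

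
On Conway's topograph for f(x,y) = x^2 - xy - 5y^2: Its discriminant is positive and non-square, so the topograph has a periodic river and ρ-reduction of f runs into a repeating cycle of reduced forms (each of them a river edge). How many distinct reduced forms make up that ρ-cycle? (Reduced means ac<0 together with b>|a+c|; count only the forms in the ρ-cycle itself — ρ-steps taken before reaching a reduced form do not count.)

D = 21, ⌊√D⌋ = 4
descent: ρ → (-5,1,1)
descent: ρ → (1,3,-3)  [lands on river]
river: ρ → (-3,3,1)
ρ-cycle length = 2 (tail of 2 descent steps not counted)

2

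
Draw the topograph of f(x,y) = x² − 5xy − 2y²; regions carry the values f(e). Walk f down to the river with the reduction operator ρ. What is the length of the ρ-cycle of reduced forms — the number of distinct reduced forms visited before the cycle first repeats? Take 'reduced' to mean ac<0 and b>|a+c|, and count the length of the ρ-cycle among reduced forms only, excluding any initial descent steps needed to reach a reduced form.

D = 33, ⌊√D⌋ = 5
descent: ρ → (-2,5,1)  [lands on river]
river: ρ → (1,5,-2)
river: ρ → (-2,3,3)
river: ρ → (3,3,-2)
ρ-cycle length = 4 (tail of 1 descent step not counted)

4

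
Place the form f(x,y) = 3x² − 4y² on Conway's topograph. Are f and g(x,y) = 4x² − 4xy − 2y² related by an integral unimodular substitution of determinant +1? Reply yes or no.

D₁ = 48, D₂ = 48
river cycle of f (length 2): (3, 6, -1), (-1, 6, 3)
river cycle of g (length 2): (-2, 4, 4), (4, 4, -2)
cycles differ ⇒ inequivalent

no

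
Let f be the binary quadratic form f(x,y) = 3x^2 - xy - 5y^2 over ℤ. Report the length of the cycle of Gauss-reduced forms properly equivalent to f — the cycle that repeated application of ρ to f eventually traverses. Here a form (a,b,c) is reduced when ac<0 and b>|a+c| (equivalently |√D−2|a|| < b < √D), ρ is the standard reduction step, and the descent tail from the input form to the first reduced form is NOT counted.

D = 61, ⌊√D⌋ = 7
descent: ρ → (-5,1,3)
descent: ρ → (3,5,-3)  [lands on river]
river: ρ → (-3,7,1)
river: ρ → (1,7,-3)
river: ρ → (-3,5,3)
river: ρ → (3,7,-1)
river: ρ → (-1,7,3)
ρ-cycle length = 6 (tail of 2 descent steps not counted)

6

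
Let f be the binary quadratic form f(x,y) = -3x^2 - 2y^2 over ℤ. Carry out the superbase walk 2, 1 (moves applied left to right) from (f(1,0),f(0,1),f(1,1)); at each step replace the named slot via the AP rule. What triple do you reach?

start (-3,-2,-5) = (f(1,0),f(0,1),f(1,1))
replace slot 2: 2·((-3)+(-5)) − (-2) = -14 → (-3,-14,-5)
replace slot 1: 2·((-14)+(-5)) − (-3) = -35 → (-35,-14,-5)

-35,-14,-5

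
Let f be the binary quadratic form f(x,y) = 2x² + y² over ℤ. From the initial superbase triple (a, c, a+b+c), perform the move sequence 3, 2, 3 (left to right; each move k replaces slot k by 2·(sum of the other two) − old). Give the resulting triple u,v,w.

start (2,1,3) = (f(1,0),f(0,1),f(1,1))
replace slot 3: 2·(2+1) − 3 = 3 → (2,1,3)
replace slot 2: 2·(2+3) − 1 = 9 → (2,9,3)
replace slot 3: 2·(2+9) − 3 = 19 → (2,9,19)

2,9,19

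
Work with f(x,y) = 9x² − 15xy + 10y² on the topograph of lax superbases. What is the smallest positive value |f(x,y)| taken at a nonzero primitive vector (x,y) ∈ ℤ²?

translate: b→3 (≡-15 mod 18), so (9,-15,10)→(9,3,4)
flip: (9,3,4)→(4,-3,9)
reduced (well bottom): (4,-3,9) with a≤c, −a<b≤a
well minimum = a = 4

4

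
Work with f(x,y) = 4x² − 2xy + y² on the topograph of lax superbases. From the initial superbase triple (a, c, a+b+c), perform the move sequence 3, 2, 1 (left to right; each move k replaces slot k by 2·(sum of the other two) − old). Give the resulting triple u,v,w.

start (4,1,3) = (f(1,0),f(0,1),f(1,1))
replace slot 3: 2·(4+1) − 3 = 7 → (4,1,7)
replace slot 2: 2·(4+7) − 1 = 21 → (4,21,7)
replace slot 1: 2·(21+7) − 4 = 52 → (52,21,7)

52,21,7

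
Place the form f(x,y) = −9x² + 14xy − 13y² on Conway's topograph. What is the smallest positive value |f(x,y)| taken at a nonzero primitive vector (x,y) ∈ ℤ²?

translate: b→4 (≡-14 mod 18), so (9,-14,13)→(9,4,8)
flip: (9,4,8)→(8,-4,9)
reduced (well bottom): (8,-4,9) with a≤c, −a<b≤a
well minimum |f| = |-8| = 8 (negative-definite)

8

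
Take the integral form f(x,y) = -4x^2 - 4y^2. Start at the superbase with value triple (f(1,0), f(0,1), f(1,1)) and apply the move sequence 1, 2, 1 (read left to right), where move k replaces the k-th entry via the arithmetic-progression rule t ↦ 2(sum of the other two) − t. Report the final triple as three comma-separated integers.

start (-4,-4,-8) = (f(1,0),f(0,1),f(1,1))
replace slot 1: 2·((-4)+(-8)) − (-4) = -20 → (-20,-4,-8)
replace slot 2: 2·((-20)+(-8)) − (-4) = -52 → (-20,-52,-8)
replace slot 1: 2·((-52)+(-8)) − (-20) = -100 → (-100,-52,-8)

-100,-52,-8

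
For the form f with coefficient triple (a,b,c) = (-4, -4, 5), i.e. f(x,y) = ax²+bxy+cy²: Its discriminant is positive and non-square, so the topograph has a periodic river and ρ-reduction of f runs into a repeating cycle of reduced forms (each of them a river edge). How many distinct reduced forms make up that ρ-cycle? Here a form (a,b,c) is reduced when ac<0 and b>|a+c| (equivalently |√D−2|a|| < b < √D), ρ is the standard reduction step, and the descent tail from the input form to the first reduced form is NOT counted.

D = 96, ⌊√D⌋ = 9
descent: ρ → (5,4,-4)  [lands on river]
river: ρ → (-4,4,5)
river: ρ → (5,6,-3)
river: ρ → (-3,6,5)
ρ-cycle length = 4 (tail of 1 descent step not counted)

4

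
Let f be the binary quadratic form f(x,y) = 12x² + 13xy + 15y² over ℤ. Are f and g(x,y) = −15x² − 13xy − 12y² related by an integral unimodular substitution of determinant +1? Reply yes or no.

D₁ = -551, D₂ = -551
f: translate: b→-11 (≡13 mod 24), so (12,13,15)→(12,-11,14)
f: reduced (well bottom): (12,-11,14) with a≤c, −a<b≤a
g is negative-definite; reduce −g:
−g: flip: (15,13,12)→(12,-13,15)
−g: translate: b→11 (≡-13 mod 24), so (12,-13,15)→(12,11,14)
−g: reduced (well bottom): (12,11,14) with a≤c, −a<b≤a
flip sign back: reduced form of g is (-12,-11,-14)
reduced forms (12, -11, 14) vs (-12, -11, -14) ⇒ inequivalent

no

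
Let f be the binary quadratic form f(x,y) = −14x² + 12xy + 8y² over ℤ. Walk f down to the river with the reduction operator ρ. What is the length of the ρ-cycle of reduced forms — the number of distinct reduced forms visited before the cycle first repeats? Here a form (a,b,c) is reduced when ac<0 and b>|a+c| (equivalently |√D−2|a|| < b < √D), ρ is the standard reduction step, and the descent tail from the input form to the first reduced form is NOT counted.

D = 592, ⌊√D⌋ = 24
river: ρ → (8,20,-6)
river: ρ → (-6,16,14)
river: ρ → (14,12,-8)
river: ρ → (-8,20,6)
river: ρ → (6,16,-14)
river: ρ → (-14,12,8)
ρ-cycle length = 6 (tail of 0 descent steps not counted)

6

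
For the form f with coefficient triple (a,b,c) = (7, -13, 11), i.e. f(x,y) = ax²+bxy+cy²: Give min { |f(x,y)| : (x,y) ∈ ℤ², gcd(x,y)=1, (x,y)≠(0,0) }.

translate: b→1 (≡-13 mod 14), so (7,-13,11)→(7,1,5)
flip: (7,1,5)→(5,-1,7)
reduced (well bottom): (5,-1,7) with a≤c, −a<b≤a
well minimum = a = 5

5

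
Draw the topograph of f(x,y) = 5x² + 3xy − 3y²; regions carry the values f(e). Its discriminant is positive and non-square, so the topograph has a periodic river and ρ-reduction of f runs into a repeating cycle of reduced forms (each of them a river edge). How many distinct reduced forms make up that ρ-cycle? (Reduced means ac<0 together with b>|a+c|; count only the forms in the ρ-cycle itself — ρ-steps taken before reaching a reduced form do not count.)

D = 69, ⌊√D⌋ = 8
river: ρ → (-3,3,5)
river: ρ → (5,7,-1)
river: ρ → (-1,7,5)
river: ρ → (5,3,-3)
ρ-cycle length = 4 (tail of 0 descent steps not counted)

4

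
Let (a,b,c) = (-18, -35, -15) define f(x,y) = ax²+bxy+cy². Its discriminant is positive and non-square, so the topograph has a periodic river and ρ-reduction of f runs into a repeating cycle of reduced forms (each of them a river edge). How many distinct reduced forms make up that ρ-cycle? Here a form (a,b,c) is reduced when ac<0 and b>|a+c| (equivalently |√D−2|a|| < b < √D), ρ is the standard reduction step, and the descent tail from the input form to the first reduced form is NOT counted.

D = 145, ⌊√D⌋ = 12
descent: ρ → (-15,5,2)
descent: ρ → (2,11,-3)  [lands on river]
river: ρ → (-3,7,8)
river: ρ → (8,9,-2)
river: ρ → (-2,11,3)
river: ρ → (3,7,-8)
river: ρ → (-8,9,2)
ρ-cycle length = 6 (tail of 2 descent steps not counted)

6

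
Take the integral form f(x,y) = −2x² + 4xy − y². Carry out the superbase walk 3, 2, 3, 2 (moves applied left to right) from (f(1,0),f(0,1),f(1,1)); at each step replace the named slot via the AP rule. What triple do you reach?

start (-2,-1,1) = (f(1,0),f(0,1),f(1,1))
replace slot 3: 2·((-2)+(-1)) − 1 = -7 → (-2,-1,-7)
replace slot 2: 2·((-2)+(-7)) − (-1) = -17 → (-2,-17,-7)
replace slot 3: 2·((-2)+(-17)) − (-7) = -31 → (-2,-17,-31)
replace slot 2: 2·((-2)+(-31)) − (-17) = -49 → (-2,-49,-31)

-2,-49,-31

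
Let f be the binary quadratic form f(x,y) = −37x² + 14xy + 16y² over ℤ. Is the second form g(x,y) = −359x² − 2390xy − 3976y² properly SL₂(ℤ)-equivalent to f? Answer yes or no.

D₁ = 2564, D₂ = 2564
river cycle of f (length 42): (16, 50, -1), (-1, 50, 16), (16, 46, -7), (-7, 38, 40), (40, 42, -5), (-5, 48, 13), (13, 30, -32), (-32, 34, 11), (11, 32, -35), (-35, 38, 8), … (32 more)
river cycle of g (length 42): (16, 50, -1), (-1, 50, 16), (16, 46, -7), (-7, 38, 40), (40, 42, -5), (-5, 48, 13), (13, 30, -32), (-32, 34, 11), (11, 32, -35), (-35, 38, 8), … (32 more)
cycles coincide ⇒ equivalent

yes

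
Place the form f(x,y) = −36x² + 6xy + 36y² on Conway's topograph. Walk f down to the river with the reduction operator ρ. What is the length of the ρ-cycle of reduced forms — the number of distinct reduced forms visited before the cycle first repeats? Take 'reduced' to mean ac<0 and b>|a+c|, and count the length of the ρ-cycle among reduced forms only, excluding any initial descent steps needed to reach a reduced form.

D = 5220, ⌊√D⌋ = 72
river: ρ → (36,66,-6)
river: ρ → (-6,66,36)
river: ρ → (36,6,-36)
river: ρ → (-36,66,6)
river: ρ → (6,66,-36)
river: ρ → (-36,6,36)
ρ-cycle length = 6 (tail of 0 descent steps not counted)

6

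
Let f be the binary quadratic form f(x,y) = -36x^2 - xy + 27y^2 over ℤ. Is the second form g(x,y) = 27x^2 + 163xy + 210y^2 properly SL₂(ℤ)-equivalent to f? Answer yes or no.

D₁ = 3889, D₂ = 3889
river cycle of f (length 58): (27, 55, -8), (-8, 57, 20), (20, 23, -42), (-42, 61, 1), (1, 61, -42), (-42, 23, 20), (20, 57, -8), (-8, 55, 27), (27, 53, -10), (-10, 47, 42), … (48 more)
river cycle of g (length 58): (27, 55, -8), (-8, 57, 20), (20, 23, -42), (-42, 61, 1), (1, 61, -42), (-42, 23, 20), (20, 57, -8), (-8, 55, 27), (27, 53, -10), (-10, 47, 42), … (48 more)
cycles coincide ⇒ equivalent

yes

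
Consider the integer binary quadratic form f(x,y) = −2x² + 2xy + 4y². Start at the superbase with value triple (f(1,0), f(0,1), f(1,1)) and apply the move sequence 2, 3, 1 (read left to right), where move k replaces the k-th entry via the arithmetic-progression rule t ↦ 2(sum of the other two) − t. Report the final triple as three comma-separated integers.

start (-2,4,4) = (f(1,0),f(0,1),f(1,1))
replace slot 2: 2·((-2)+4) − 4 = 0 → (-2,0,4)
replace slot 3: 2·((-2)+0) − 4 = -8 → (-2,0,-8)
replace slot 1: 2·(0+(-8)) − (-2) = -14 → (-14,0,-8)

-14,0,-8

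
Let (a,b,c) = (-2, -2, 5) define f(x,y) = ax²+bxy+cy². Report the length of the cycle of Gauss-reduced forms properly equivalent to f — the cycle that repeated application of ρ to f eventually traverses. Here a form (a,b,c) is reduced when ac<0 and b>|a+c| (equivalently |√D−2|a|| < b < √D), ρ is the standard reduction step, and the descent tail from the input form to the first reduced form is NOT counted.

D = 44, ⌊√D⌋ = 6
descent: ρ → (5,2,-2)
descent: ρ → (-2,6,1)  [lands on river]
river: ρ → (1,6,-2)
ρ-cycle length = 2 (tail of 2 descent steps not counted)

2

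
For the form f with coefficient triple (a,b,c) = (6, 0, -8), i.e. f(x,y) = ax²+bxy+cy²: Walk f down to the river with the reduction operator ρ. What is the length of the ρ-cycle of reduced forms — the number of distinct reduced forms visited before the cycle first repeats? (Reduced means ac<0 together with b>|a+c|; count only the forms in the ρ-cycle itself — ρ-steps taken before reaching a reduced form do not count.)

D = 192, ⌊√D⌋ = 13
descent: ρ → (-8,0,6)
descent: ρ → (6,12,-2)  [lands on river]
river: ρ → (-2,12,6)
ρ-cycle length = 2 (tail of 2 descent steps not counted)

2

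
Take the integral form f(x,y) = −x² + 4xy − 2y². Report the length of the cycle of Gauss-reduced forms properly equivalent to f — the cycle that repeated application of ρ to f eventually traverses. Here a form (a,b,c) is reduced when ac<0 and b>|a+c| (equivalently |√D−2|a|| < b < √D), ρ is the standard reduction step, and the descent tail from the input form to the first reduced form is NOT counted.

D = 8, ⌊√D⌋ = 2
descent: ρ → (-2,0,1)
descent: ρ → (1,2,-1)  [lands on river]
river: ρ → (-1,2,1)
ρ-cycle length = 2 (tail of 2 descent steps not counted)

2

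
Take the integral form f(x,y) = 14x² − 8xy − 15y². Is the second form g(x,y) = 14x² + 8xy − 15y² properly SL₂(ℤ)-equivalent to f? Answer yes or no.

D₁ = 904, D₂ = 904
river cycle of f (length 10): (-15, 8, 14), (14, 20, -9), (-9, 16, 18), (18, 20, -7), (-7, 22, 15), (15, 8, -14), (-14, 20, 9), (9, 16, -18), (-18, 20, 7), (7, 22, -15)
river cycle of g (length 10): (-15, 22, 7), (7, 20, -18), (-18, 16, 9), (9, 20, -14), (-14, 8, 15), (15, 22, -7), (-7, 20, 18), (18, 16, -9), (-9, 20, 14), (14, 8, -15)
cycles differ ⇒ inequivalent

no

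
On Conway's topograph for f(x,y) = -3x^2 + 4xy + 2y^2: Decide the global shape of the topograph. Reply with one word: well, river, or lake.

D = b²−4ac = 4² − 4·(-3)·2 = 40
D > 0 non-square ⇒ indefinite ⇒ periodic river

river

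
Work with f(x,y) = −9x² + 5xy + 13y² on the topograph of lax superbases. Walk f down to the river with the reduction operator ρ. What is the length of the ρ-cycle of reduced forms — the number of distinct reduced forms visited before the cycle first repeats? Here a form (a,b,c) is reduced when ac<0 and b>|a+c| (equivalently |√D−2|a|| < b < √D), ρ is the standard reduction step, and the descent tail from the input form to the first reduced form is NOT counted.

D = 493, ⌊√D⌋ = 22
river: ρ → (13,21,-1)
river: ρ → (-1,21,13)
river: ρ → (13,5,-9)
river: ρ → (-9,13,9)
river: ρ → (9,5,-13)
river: ρ → (-13,21,1)
river: ρ → (1,21,-13)
river: ρ → (-13,5,9)
river: ρ → (9,13,-9)
river: ρ → (-9,5,13)
ρ-cycle length = 10 (tail of 0 descent steps not counted)

10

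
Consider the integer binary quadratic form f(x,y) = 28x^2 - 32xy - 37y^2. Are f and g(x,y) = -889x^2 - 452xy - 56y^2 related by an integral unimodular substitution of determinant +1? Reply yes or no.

D₁ = 5168, D₂ = 5168
river cycle of f (length 8): (-37, 32, 28), (28, 24, -41), (-41, 58, 11), (11, 52, -56), (-56, 60, 7), (7, 66, -29), (-29, 50, 23), (23, 42, -37)
river cycle of g (length 8): (23, 42, -37), (-37, 32, 28), (28, 24, -41), (-41, 58, 11), (11, 52, -56), (-56, 60, 7), (7, 66, -29), (-29, 50, 23)
cycles coincide ⇒ equivalent

yes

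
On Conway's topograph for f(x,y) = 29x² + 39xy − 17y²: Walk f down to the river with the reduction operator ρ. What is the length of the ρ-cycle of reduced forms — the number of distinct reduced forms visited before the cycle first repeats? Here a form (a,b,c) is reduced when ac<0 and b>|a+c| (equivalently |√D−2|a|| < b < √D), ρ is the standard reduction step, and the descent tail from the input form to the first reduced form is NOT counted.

D = 3493, ⌊√D⌋ = 59
river: ρ → (-17,29,39)
river: ρ → (39,49,-7)
river: ρ → (-7,49,39)
river: ρ → (39,29,-17)
river: ρ → (-17,39,29)
river: ρ → (29,19,-27)
river: ρ → (-27,35,21)
river: ρ → (21,49,-13)
river: ρ → (-13,55,9)
river: ρ → (9,53,-19)
river: ρ → (-19,23,39)
river: ρ → (39,55,-3)
river: ρ → (-3,59,1)
river: ρ → (1,59,-3)
river: ρ → (-3,55,39)
river: ρ → (39,23,-19)
river: ρ → (-19,53,9)
river: ρ → (9,55,-13)
river: ρ → (-13,49,21)
river: ρ → (21,35,-27)
river: ρ → (-27,19,29)
river: ρ → (29,39,-17)
ρ-cycle length = 22 (tail of 0 descent steps not counted)

22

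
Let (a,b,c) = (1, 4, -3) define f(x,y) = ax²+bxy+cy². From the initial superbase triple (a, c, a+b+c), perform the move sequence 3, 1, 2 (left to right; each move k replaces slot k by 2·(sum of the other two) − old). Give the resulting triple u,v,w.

start (1,-3,2) = (f(1,0),f(0,1),f(1,1))
replace slot 3: 2·(1+(-3)) − 2 = -6 → (1,-3,-6)
replace slot 1: 2·((-3)+(-6)) − 1 = -19 → (-19,-3,-6)
replace slot 2: 2·((-19)+(-6)) − (-3) = -47 → (-19,-47,-6)

-19,-47,-6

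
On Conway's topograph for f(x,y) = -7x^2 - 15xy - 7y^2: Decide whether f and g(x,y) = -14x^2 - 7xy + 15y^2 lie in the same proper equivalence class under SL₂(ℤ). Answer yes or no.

D₁ = 29, D₂ = 889
discriminants differ ⇒ not SL₂(ℤ)-equivalent

no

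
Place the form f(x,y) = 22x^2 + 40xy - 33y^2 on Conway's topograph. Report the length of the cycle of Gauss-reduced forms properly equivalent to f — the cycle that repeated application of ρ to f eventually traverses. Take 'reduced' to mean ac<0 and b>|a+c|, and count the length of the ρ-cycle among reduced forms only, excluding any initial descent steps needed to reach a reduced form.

D = 4504, ⌊√D⌋ = 67
river: ρ → (-33,26,29)
river: ρ → (29,32,-30)
river: ρ → (-30,28,31)
river: ρ → (31,34,-27)
river: ρ → (-27,20,38)
river: ρ → (38,56,-9)
river: ρ → (-9,52,50)
river: ρ → (50,48,-11)
river: ρ → (-11,62,15)
river: ρ → (15,58,-19)
river: ρ → (-19,56,18)
river: ρ → (18,52,-25)
river: ρ → (-25,48,22)
river: ρ → (22,40,-33)
ρ-cycle length = 14 (tail of 0 descent steps not counted)

14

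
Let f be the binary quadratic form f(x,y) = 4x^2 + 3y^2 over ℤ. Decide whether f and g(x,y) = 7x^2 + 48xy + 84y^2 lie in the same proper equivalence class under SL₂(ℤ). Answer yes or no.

D₁ = -48, D₂ = -48
f: flip: (4,0,3)→(3,0,4)
f: reduced (well bottom): (3,0,4) with a≤c, −a<b≤a
g: translate: b→6 (≡48 mod 14), so (7,48,84)→(7,6,3)
g: flip: (7,6,3)→(3,-6,7)
g: translate: b→0 (≡-6 mod 6), so (3,-6,7)→(3,0,4)
g: reduced (well bottom): (3,0,4) with a≤c, −a<b≤a
reduced forms (3, 0, 4) vs (3, 0, 4) ⇒ equivalent

yes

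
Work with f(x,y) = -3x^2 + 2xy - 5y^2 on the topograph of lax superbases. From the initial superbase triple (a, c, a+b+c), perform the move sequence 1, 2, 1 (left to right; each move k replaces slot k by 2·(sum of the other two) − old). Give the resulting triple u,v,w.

start (-3,-5,-6) = (f(1,0),f(0,1),f(1,1))
replace slot 1: 2·((-5)+(-6)) − (-3) = -19 → (-19,-5,-6)
replace slot 2: 2·((-19)+(-6)) − (-5) = -45 → (-19,-45,-6)
replace slot 1: 2·((-45)+(-6)) − (-19) = -83 → (-83,-45,-6)

-83,-45,-6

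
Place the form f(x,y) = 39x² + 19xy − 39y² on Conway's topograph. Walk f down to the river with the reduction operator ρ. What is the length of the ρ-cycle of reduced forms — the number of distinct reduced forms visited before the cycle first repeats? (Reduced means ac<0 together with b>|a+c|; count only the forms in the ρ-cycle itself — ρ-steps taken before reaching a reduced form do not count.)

D = 6445, ⌊√D⌋ = 80
river: ρ → (-39,59,19)
river: ρ → (19,55,-45)
river: ρ → (-45,35,29)
river: ρ → (29,23,-51)
river: ρ → (-51,79,1)
river: ρ → (1,79,-51)
river: ρ → (-51,23,29)
river: ρ → (29,35,-45)
river: ρ → (-45,55,19)
river: ρ → (19,59,-39)
river: ρ → (-39,19,39)
river: ρ → (39,59,-19)
river: ρ → (-19,55,45)
river: ρ → (45,35,-29)
river: ρ → (-29,23,51)
river: ρ → (51,79,-1)
river: ρ → (-1,79,51)
river: ρ → (51,23,-29)
river: ρ → (-29,35,45)
river: ρ → (45,55,-19)
river: ρ → (-19,59,39)
river: ρ → (39,19,-39)
ρ-cycle length = 22 (tail of 0 descent steps not counted)

22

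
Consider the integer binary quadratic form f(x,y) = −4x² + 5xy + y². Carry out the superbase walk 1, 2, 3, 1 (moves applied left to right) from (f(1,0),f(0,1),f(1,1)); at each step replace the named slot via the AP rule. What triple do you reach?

start (-4,1,2) = (f(1,0),f(0,1),f(1,1))
replace slot 1: 2·(1+2) − (-4) = 10 → (10,1,2)
replace slot 2: 2·(10+2) − 1 = 23 → (10,23,2)
replace slot 3: 2·(10+23) − 2 = 64 → (10,23,64)
replace slot 1: 2·(23+64) − 10 = 164 → (164,23,64)

164,23,64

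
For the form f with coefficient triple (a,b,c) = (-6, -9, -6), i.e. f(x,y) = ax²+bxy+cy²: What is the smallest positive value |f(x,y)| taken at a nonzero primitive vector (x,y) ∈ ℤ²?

translate: b→-3 (≡9 mod 12), so (6,9,6)→(6,-3,3)
flip: (6,-3,3)→(3,3,6)
reduced (well bottom): (3,3,6) with a≤c, −a<b≤a
well minimum |f| = |-3| = 3 (negative-definite)

3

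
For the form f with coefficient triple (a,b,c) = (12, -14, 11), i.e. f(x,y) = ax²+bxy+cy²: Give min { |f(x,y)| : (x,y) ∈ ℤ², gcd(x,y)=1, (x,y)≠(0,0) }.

translate: b→10 (≡-14 mod 24), so (12,-14,11)→(12,10,9)
flip: (12,10,9)→(9,-10,12)
translate: b→8 (≡-10 mod 18), so (9,-10,12)→(9,8,11)
reduced (well bottom): (9,8,11) with a≤c, −a<b≤a
well minimum = a = 9

9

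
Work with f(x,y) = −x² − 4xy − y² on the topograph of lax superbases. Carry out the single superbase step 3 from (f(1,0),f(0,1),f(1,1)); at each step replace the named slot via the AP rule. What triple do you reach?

start (-1,-1,-6) = (f(1,0),f(0,1),f(1,1))
replace slot 3: 2·((-1)+(-1)) − (-6) = 2 → (-1,-1,2)

-1,-1,2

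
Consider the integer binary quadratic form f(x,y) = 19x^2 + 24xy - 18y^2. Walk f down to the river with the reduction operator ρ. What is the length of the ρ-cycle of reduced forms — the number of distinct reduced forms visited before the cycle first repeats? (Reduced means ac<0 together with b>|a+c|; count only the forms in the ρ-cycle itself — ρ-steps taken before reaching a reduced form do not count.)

D = 1944, ⌊√D⌋ = 44
river: ρ → (-18,12,25)
river: ρ → (25,38,-5)
river: ρ → (-5,42,9)
river: ρ → (9,30,-29)
river: ρ → (-29,28,10)
river: ρ → (10,32,-23)
river: ρ → (-23,14,19)
river: ρ → (19,24,-18)
ρ-cycle length = 8 (tail of 0 descent steps not counted)

8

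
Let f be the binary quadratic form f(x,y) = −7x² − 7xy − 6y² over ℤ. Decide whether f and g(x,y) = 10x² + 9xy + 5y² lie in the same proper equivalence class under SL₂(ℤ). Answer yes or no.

D₁ = -119, D₂ = -119
f is negative-definite; reduce −f:
−f: flip: (7,7,6)→(6,-7,7)
−f: translate: b→5 (≡-7 mod 12), so (6,-7,7)→(6,5,6)
−f: reduced (well bottom): (6,5,6) with a≤c, −a<b≤a
flip sign back: reduced form of f is (-6,-5,-6)
g: flip: (10,9,5)→(5,-9,10)
g: translate: b→1 (≡-9 mod 10), so (5,-9,10)→(5,1,6)
g: reduced (well bottom): (5,1,6) with a≤c, −a<b≤a
reduced forms (-6, -5, -6) vs (5, 1, 6) ⇒ inequivalent

no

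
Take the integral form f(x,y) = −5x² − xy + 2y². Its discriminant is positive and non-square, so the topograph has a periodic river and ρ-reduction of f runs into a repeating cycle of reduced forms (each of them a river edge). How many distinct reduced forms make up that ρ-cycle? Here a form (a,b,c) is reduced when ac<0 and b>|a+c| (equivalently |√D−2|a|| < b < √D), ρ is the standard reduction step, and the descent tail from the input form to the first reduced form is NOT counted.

D = 41, ⌊√D⌋ = 6
descent: ρ → (2,5,-2)  [lands on river]
river: ρ → (-2,3,4)
river: ρ → (4,5,-1)
river: ρ → (-1,5,4)
river: ρ → (4,3,-2)
river: ρ → (-2,5,2)
river: ρ → (2,3,-4)
river: ρ → (-4,5,1)
river: ρ → (1,5,-4)
river: ρ → (-4,3,2)
ρ-cycle length = 10 (tail of 1 descent step not counted)

10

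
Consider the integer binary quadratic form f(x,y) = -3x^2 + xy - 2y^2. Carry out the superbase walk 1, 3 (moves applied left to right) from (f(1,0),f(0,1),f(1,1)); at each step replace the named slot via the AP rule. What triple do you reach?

start (-3,-2,-4) = (f(1,0),f(0,1),f(1,1))
replace slot 1: 2·((-2)+(-4)) − (-3) = -9 → (-9,-2,-4)
replace slot 3: 2·((-9)+(-2)) − (-4) = -18 → (-9,-2,-18)

-9,-2,-18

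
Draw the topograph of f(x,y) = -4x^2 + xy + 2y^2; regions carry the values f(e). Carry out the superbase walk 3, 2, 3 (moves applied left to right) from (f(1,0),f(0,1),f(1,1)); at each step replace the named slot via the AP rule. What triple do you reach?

start (-4,2,-1) = (f(1,0),f(0,1),f(1,1))
replace slot 3: 2·((-4)+2) − (-1) = -3 → (-4,2,-3)
replace slot 2: 2·((-4)+(-3)) − 2 = -16 → (-4,-16,-3)
replace slot 3: 2·((-4)+(-16)) − (-3) = -37 → (-4,-16,-37)

-4,-16,-37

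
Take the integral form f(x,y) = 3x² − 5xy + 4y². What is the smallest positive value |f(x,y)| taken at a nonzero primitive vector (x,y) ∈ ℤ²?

translate: b→1 (≡-5 mod 6), so (3,-5,4)→(3,1,2)
flip: (3,1,2)→(2,-1,3)
reduced (well bottom): (2,-1,3) with a≤c, −a<b≤a
well minimum = a = 2

2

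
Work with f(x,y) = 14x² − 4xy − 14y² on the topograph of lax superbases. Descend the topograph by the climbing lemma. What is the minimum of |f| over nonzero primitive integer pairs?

descent: ρ → (-14,4,14)  [lands on river]
river: ρ → (14,24,-4)
river: ρ → (-4,24,14)
river: ρ → (14,4,-14)
river: ρ → (-14,24,4)
river: ρ → (4,24,-14)
closes: descent 1, river 6
min |a| on river = 4

4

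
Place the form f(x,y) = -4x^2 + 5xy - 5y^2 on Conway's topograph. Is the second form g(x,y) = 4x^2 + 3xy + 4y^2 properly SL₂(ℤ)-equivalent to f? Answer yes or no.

D₁ = -55, D₂ = -55
f is negative-definite; reduce −f:
−f: translate: b→3 (≡-5 mod 8), so (4,-5,5)→(4,3,4)
−f: reduced (well bottom): (4,3,4) with a≤c, −a<b≤a
flip sign back: reduced form of f is (-4,-3,-4)
g: reduced (well bottom): (4,3,4) with a≤c, −a<b≤a
reduced forms (-4, -3, -4) vs (4, 3, 4) ⇒ inequivalent

no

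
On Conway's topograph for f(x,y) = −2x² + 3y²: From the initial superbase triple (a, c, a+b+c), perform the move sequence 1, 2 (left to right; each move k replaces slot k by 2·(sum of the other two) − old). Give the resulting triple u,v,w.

start (-2,3,1) = (f(1,0),f(0,1),f(1,1))
replace slot 1: 2·(3+1) − (-2) = 10 → (10,3,1)
replace slot 2: 2·(10+1) − 3 = 19 → (10,19,1)

10,19,1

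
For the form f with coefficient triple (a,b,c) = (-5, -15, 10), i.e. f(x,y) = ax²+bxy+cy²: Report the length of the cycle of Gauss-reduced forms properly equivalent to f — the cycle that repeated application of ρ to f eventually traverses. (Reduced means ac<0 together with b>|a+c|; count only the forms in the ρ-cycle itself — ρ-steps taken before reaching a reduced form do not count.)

D = 425, ⌊√D⌋ = 20
descent: ρ → (10,15,-5)  [lands on river]
river: ρ → (-5,15,10)
river: ρ → (10,5,-10)
river: ρ → (-10,15,5)
river: ρ → (5,15,-10)
river: ρ → (-10,5,10)
ρ-cycle length = 6 (tail of 1 descent step not counted)

6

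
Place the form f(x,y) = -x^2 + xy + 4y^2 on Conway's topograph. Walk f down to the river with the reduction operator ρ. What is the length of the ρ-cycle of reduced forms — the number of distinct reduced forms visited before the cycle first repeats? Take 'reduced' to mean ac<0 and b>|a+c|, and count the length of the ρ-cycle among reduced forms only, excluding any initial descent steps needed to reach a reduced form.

D = 17, ⌊√D⌋ = 4
descent: ρ → (4,-1,-1)
descent: ρ → (-1,3,2)  [lands on river]
river: ρ → (2,1,-2)
river: ρ → (-2,3,1)
river: ρ → (1,3,-2)
river: ρ → (-2,1,2)
river: ρ → (2,3,-1)
ρ-cycle length = 6 (tail of 2 descent steps not counted)

6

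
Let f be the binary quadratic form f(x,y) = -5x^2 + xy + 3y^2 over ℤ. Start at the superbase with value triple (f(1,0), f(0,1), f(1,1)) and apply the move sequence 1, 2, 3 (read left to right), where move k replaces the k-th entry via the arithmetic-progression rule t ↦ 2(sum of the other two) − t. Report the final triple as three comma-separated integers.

start (-5,3,-1) = (f(1,0),f(0,1),f(1,1))
replace slot 1: 2·(3+(-1)) − (-5) = 9 → (9,3,-1)
replace slot 2: 2·(9+(-1)) − 3 = 13 → (9,13,-1)
replace slot 3: 2·(9+13) − (-1) = 45 → (9,13,45)

9,13,45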